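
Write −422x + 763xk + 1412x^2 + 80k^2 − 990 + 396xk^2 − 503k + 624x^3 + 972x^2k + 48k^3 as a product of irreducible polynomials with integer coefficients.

(12x + 3k − 10)(13x + 4k + 11)(4x + 4k + 9)

Group: 12x(52x^2 + 68xk + 161x + 16k^2 + 80k + 99) + (3k − 10)(52x^2 + 68xk + 161x + 16k^2 + 80k + 99); both groups contain (52x^2 + 68xk + 161x + 16k^2 + 80k + 99), so (12x + 3k − 10) is a factor with cofactor 52x^2 + 68xk + 161x + 16k^2 + 80k + 99.
The cofactor groups again: 52x^2 + 68xk + 161x + 16k^2 + 80k + 99 = 13x(4x + 4k + 9) + (4k + 11)(4x + 4k + 9); both groups contain (4x + 4k + 9), giving (13x + 4k + 11)(4x + 4k + 9).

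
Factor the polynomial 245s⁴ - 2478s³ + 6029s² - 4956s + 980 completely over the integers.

Among the possible rational roots, s = 7 is a root, so (s - 7) is a factor; dividing leaves 245s³ - 763s² + 688s - 140.
Continuing, s = 7/5 is a root, so (5s - 7) is a factor; dividing leaves 49s² - 84s + 20.
The remaining quadratic factors as (7s - 2)(7s - 10).

(5s - 7)(7s - 10)(7s - 2)(s - 7)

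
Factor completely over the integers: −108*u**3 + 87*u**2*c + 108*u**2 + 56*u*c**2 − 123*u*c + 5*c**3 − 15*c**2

−(4*u − 5*c)*(3*u + c − 3)*(9*u + c)

Group: 4*u*(−27*u**2 − 12*u*c + 27*u − c**2 + 3*c) − 5*c*(−27*u**2 − 12*u*c + 27*u − c**2 + 3*c); both groups contain (−27*u**2 − 12*u*c + 27*u − c**2 + 3*c), so (4*u − 5*c) is a factor with cofactor −27*u**2 − 12*u*c + 27*u − c**2 + 3*c.
The cofactor groups again: −27*u**2 − 12*u*c + 27*u − c**2 + 3*c = −3*u*(9*u + c) + (−c + 3)*(9*u + c); both groups contain (9*u + c), giving −(3*u + c − 3)*(9*u + c).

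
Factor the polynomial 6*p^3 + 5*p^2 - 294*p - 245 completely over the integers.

(6*p + 5)*(p + 7)*(p - 7)

Among the possible rational roots, p = -7 is a root, so (p + 7) divides it; the quotient is 6*p^2 - 37*p - 35.
The remaining quadratic factors as (p - 7)(6*p + 5).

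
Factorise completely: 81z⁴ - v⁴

(3z - v)(3z + v)(9z² + v²)

Difference of squares twice: with A = 3z and B = v, A⁴ − B⁴ = (A² − B²)(A² + B²), and A² − B² factors again.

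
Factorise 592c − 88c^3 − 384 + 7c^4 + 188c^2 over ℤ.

Among the possible rational roots, c = 8 is a root, so (c − 8) is a factor; dividing leaves 7c^3 − 32c^2 − 68c + 48.
Next, c = 4/7 is a root, so (7c − 4) divides it; the quotient is c^2 − 4c − 12.
The remaining quadratic factors as (c − 6)(c + 2).

(7c − 4)(c + 2)(c − 6)(c − 8)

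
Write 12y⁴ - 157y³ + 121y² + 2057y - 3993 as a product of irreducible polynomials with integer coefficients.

Testing divisors of the constant over divisors of the leading coefficient, y = -11/3 is a root, so (3y + 11) divides it; the quotient is 4y³ - 67y² + 286y - 363.
Next, y = 3 is a root, giving the factor (y - 3) and quotient 4y² - 55y + 121.
The remaining quadratic factors as (y - 11)(4y - 11).

(3y + 11)(4y - 11)(y - 11)(y - 3)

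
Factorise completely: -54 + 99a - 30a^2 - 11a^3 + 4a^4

Among the possible rational roots, a = 2 is a root, giving the factor (a - 2) and quotient 4a^3 - 3a^2 - 36a + 27.
Continuing, a = 3 is a root, giving the factor (a - 3) and quotient 4a^2 + 9a - 9.
The remaining quadratic factors as (4a - 3)(a + 3).

(4a - 3)(a + 3)(a - 2)(a - 3)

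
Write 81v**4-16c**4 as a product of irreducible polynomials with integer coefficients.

Write as (9v**2)² − (4c**2)², then factor 9v**2-4c**2 once more.

(3v-2c)(3v+2c)(9v**2+4c**2)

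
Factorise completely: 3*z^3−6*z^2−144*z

Pull out the common factor 3*z, then factor the remaining trinomial.

3*z*(z+6)*(z−8)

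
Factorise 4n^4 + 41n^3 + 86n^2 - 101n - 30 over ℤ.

Trying the rational-root candidates, n = -5 is a root, so (n + 5) is a factor; dividing leaves 4n^3 + 21n^2 - 19n - 6.
Continuing, n = -1/4 is a root, so (4n + 1) is a factor; dividing leaves n^2 + 5n - 6.
The remaining quadratic factors as (n - 1)(n + 6).

(4n + 1)(n + 5)(n + 6)(n - 1)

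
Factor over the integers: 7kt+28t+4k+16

(7t+4)(k+4)

Group as (7kt+4k) + (28t+16) = k(7t+4) + 4(7t+4).
Both groups share the factor (7t+4).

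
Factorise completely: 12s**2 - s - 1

(3s - 1)(4s + 1)

Need a pair with product 12·(-1) = -12 and sum -1: that's 3 and -4.
Split the middle term: 12s**2 + 3s - 4s - 1 = 3s(4s + 1) - (4s + 1).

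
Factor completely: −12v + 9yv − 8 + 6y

Group as (9yv + 6y) + (−12v − 8) = 3y(3v + 2) − 4(3v + 2).
Both groups share the factor (3v + 2).

(3v + 2)(3y − 4)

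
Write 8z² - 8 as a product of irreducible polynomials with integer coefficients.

8(z + 1)(z - 1)

Every term has a factor of 8. Then z² - 1 = (z)² − (1)².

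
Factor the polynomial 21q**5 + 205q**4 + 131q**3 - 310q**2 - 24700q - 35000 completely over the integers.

(3q - 14)(7q + 10)(q + 10)(q**2 + 3q + 25)

Trying the rational-root candidates, q = -10 is a root, so (q + 10) is a factor; dividing leaves 21q**4 - 5q**3 + 181q**2 - 2120q - 3500.
Continuing, q = 14/3 is a root, so (3q - 14) divides it; the quotient is 7q**3 + 31q**2 + 205q + 250.
Next, q = -10/7 is a root, giving the factor (7q + 10) and quotient q**2 + 3q + 25.
The quadratic q**2 + 3q + 25 has discriminant -91 < 0 and is irreducible over ℤ.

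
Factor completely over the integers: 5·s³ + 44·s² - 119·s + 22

(5·s - 1)·(s + 11)·(s - 2)

Among the possible rational roots, s = 1/5 is a root, so (5·s - 1) is a factor; dividing leaves s² + 9·s - 22.
The remaining quadratic factors as (s + 11)(s - 2).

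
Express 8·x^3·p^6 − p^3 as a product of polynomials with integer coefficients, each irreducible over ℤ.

p^3·(2·x·p − 1)·(4·x^2·p^2 + 2·x·p + 1)

Factor out p^3 first: what remains is 8·x^3·p^3 − 1.
Recognize a difference of cubes with the parts 2·x·p and 1.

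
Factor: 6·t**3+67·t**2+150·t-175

(6·t-5)·(t+5)·(t+7)

Trying the rational-root candidates, t = -5 is a root, so (t+5) is a factor; dividing leaves 6·t**2+37·t-35.
The remaining quadratic factors as (6·t-5)(t+7).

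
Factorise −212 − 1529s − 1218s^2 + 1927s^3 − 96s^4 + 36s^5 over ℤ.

Testing divisors of the constant over divisors of the leading coefficient, s = 4/3 is a root, giving the factor (3s − 4) and quotient 12s^4 − 16s^3 + 621s^2 + 422s + 53.
Next, s = −1/6 is a root, so (6s + 1) divides it; the quotient is 2s^3 − 3s^2 + 104s + 53.
Then s = −1/2 is a root, so (2s + 1) divides it; the quotient is s^2 − 2s + 53.
The quadratic s^2 − 2s + 53 has discriminant −208 < 0 and is irreducible over ℤ.

(2s + 1)(3s − 4)(6s + 1)(s^2 − 2s + 53)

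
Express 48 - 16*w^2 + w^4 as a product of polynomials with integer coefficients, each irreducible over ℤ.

Substitute u = w^2 to get a quadratic in u, then factor.
w^2 - 12 is irreducible over ℤ (12 is not a perfect square).
w^2 - 4 is a difference of squares.

(w + 2)*(w - 2)*(w^2 - 12)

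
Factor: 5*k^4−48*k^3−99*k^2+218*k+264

(5*k+12)*(k+1)*(k−11)*(k−2)

By the rational root theorem, k = −12/5 is a root, so (5*k+12) is a factor; dividing leaves k^3−12*k^2+9*k+22.
Then k = 2 is a root, giving the factor (k−2) and quotient k^2−10*k−11.
The remaining quadratic factors as (k+1)(k−11).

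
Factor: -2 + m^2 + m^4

Substitute u = m^2 to get a quadratic in u, then factor.
m^2 + 2 is irreducible over ℤ (always positive, so no real roots).
m^2 - 1 is a difference of squares.

(m + 1)(m - 1)(m^2 + 2)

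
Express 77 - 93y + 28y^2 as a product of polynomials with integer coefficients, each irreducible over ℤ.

(4y - 7)(7y - 11)

Need a pair with product 28·77 = 2156 and sum -93: that's -44 and -49.
Split the middle term: 28y^2 - 44y - 49y + 77 = 4y(7y - 11) - 7(7y - 11).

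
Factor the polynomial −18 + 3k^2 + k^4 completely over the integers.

Substitute u = k^2 to get a quadratic in u, then factor.
k^2 − 3 is irreducible over ℤ (3 is not a perfect square).
k^2 + 6 is irreducible over ℤ (always positive, so no real roots).

(k^2 + 6)(k^2 − 3)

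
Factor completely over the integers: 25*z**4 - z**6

-z**4*(z + 5)*(z - 5)

Factor out z**4 first: what remains is -z**2 + 25.
Recognize a difference of squares with the parts 5 and z.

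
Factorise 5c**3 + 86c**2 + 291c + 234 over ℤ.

(5c + 6)(c + 13)(c + 3)

Among the possible rational roots, c = -3 is a root, so (c + 3) is a factor; dividing leaves 5c**2 + 71c + 78.
The remaining quadratic factors as (5c + 6)(c + 13).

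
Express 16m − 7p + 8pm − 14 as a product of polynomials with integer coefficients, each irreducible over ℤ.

(8m − 7)(p + 2)

Group as (8pm − 7p) + (16m − 14) = p(8m − 7) + 2(8m − 7).
Both groups share the factor (8m − 7).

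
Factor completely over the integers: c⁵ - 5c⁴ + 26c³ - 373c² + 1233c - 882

By the rational root theorem, c = 3 is a root, giving the factor (c - 3) and quotient c⁴ - 2c³ + 20c² - 313c + 294.
Then c = 1 is a root, giving the factor (c - 1) and quotient c³ - c² + 19c - 294.
Then c = 6 is a root, so (c - 6) is a factor; dividing leaves c² + 5c + 49.
The quadratic c² + 5c + 49 has discriminant -171 < 0 and is irreducible over ℤ.

(c - 1)(c - 3)(c - 6)(c² + 5c + 49)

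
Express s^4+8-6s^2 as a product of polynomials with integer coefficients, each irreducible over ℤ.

(s+2)(s-2)(s^2-2)

Substitute u = s^2 to get a quadratic in u, then factor.
s^2-4 is a difference of squares.
s^2-2 is irreducible over ℤ (2 is not a perfect square).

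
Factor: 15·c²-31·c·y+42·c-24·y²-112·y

Group: 3·c·(5·c+3·y+14) - 8·y·(5·c+3·y+14); both groups contain (5·c+3·y+14).

(3·c-8·y)·(5·c+3·y+14)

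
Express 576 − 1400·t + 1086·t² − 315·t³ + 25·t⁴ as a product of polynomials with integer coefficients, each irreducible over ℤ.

Testing divisors of the constant over divisors of the leading coefficient, t = 8 is a root, so (t − 8) is a factor; dividing leaves 25·t³ − 115·t² + 166·t − 72.
Then t = 2 is a root, so (t − 2) is a factor; dividing leaves 25·t² − 65·t + 36.
The remaining quadratic factors as (5·t − 4)(5·t − 9).

(5·t − 4)·(5·t − 9)·(t − 2)·(t − 8)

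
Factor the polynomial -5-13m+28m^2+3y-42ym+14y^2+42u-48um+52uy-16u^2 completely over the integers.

-(8u+2y-4m-1)(2u-7y+7m-5)

Group: -2u(8u+2y-4m-1) + (7y-7m+5)(8u+2y-4m-1); both groups contain (8u+2y-4m-1).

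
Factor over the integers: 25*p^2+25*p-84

(5*p+12)*(5*p-7)

Need a pair with product 25·(-84) = -2100 and sum 25: that's 60 and -35.
Split the middle term: 25*p^2+60*p - 35*p-84 = 5*p*(5*p+12) - 7*(5*p+12).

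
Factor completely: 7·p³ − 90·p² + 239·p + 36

(7·p + 1)·(p − 4)·(p − 9)

By the rational root theorem, p = 4 is a root, so (p − 4) is a factor; dividing leaves 7·p² − 62·p − 9.
The remaining quadratic factors as (p − 9)(7·p + 1).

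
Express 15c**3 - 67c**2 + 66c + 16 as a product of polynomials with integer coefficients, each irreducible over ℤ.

Testing divisors of the constant over divisors of the leading coefficient, c = 2 is a root, so (c - 2) is a factor; dividing leaves 15c**2 - 37c - 8.
The remaining quadratic factors as (5c + 1)(3c - 8).

(3c - 8)(5c + 1)(c - 2)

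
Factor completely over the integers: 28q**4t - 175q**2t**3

Every term has a factor of 7q**2t. Then 4q**2 - 25t**2 = (2q)² − (5t)².

7q**2t(2q + 5t)(2q - 5t)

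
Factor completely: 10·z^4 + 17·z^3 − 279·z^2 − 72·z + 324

(2·z − 9)·(5·z + 6)·(z + 6)·(z − 1)

Among the possible rational roots, z = 9/2 is a root, so (2·z − 9) is a factor; dividing leaves 5·z^3 + 31·z^2 − 36.
Continuing, z = −6/5 is a root, so (5·z + 6) is a factor; dividing leaves z^2 + 5·z − 6.
The remaining quadratic factors as (z − 1)(z + 6).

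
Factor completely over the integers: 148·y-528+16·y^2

4·(4·y-11)·(y+12)

Pull out the common factor 4, then factor the remaining trinomial.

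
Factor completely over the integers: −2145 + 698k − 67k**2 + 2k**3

Trying the rational-root candidates, k = 11/2 is a root, so (2k − 11) divides it; the quotient is k**2 − 28k + 195.
The remaining quadratic factors as (k − 15)(k − 13).

(2k − 11)(k − 13)(k − 15)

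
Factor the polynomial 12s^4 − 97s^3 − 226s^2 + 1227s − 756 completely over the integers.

(3s − 7)(4s − 3)(s + 4)(s − 9)

Testing divisors of the constant over divisors of the leading coefficient, s = 7/3 is a root, giving the factor (3s − 7) and quotient 4s^3 − 23s^2 − 129s + 108.
Next, s = 9 is a root, giving the factor (s − 9) and quotient 4s^2 + 13s − 12.
The remaining quadratic factors as (4s − 3)(s + 4).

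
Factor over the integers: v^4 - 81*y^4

(v + 3*y)*(v - 3*y)*(v^2 + 9*y^2)

Difference of squares twice: with A = v and B = 3*y, A⁴ − B⁴ = (A² − B²)(A² + B²), and A² − B² factors again.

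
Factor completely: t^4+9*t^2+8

(t^2+1)*(t^2+8)

Substitute u = t^2 to get a quadratic in u, then factor.
t^2+1 is irreducible over ℤ (sum of squares).
t^2+8 is irreducible over ℤ (always positive, so no real roots).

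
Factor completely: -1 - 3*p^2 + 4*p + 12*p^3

Group as (12*p^3 + 4*p) + (-3*p^2 - 1) = 4*p*(3*p^2 + 1) - (3*p^2 + 1).
Both groups share the factor (3*p^2 + 1).

(4*p - 1)*(3*p^2 + 1)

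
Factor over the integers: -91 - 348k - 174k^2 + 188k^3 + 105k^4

(3k + 1)(5k - 7)(7k + 13)(k + 1)

Trying the rational-root candidates, k = 7/5 is a root, so (5k - 7) divides it; the quotient is 21k^3 + 67k^2 + 59k + 13.
Continuing, k = -1 is a root, so (k + 1) divides it; the quotient is 21k^2 + 46k + 13.
The remaining quadratic factors as (3k + 1)(7k + 13).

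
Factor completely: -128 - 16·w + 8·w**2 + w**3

Among the possible rational roots, w = -4 is a root, so (w + 4) divides it; the quotient is w**2 + 4·w - 32.
The remaining quadratic factors as (w - 4)(w + 8).

(w + 4)·(w + 8)·(w - 4)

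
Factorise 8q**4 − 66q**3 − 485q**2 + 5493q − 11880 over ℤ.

By the rational root theorem, q = −9 is a root, so (q + 9) is a factor; dividing leaves 8q**3 − 138q**2 + 757q − 1320.
Then q = 8 is a root, so (q − 8) is a factor; dividing leaves 8q**2 − 74q + 165.
The remaining quadratic factors as (4q − 15)(2q − 11).

(2q − 11)(4q − 15)(q + 9)(q − 8)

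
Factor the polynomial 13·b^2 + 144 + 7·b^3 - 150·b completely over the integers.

(7·b - 8)·(b + 6)·(b - 3)

Trying the rational-root candidates, b = -6 is a root, so (b + 6) divides it; the quotient is 7·b^2 - 29·b + 24.
The remaining quadratic factors as (7·b - 8)(b - 3).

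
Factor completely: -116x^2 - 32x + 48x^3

Pull out the common factor 4x, then factor the remaining trinomial.

4x(3x - 8)(4x + 1)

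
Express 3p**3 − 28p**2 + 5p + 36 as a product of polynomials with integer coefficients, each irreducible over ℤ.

(3p − 4)(p + 1)(p − 9)

By the rational root theorem, p = −1 is a root, so (p + 1) divides it; the quotient is 3p**2 − 31p + 36.
The remaining quadratic factors as (p − 9)(3p − 4).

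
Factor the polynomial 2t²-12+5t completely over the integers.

Need a pair with product 2·(-12) = -24 and sum 5: that's 8 and -3.
Split the middle term: 2t²+8t - 3t-12 = 2t(t+4) - 3(t+4).

(2t-3)(t+4)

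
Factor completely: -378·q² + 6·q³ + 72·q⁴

Pull out the common factor 6·q², then factor the remaining trinomial.

6·q²·(3·q + 7)·(4·q - 9)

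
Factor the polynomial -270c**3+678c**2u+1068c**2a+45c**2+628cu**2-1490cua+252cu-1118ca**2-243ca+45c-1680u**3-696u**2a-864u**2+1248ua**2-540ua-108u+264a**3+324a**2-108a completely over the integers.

Group: 6c(-45c**2+38cu+163ca-15c+168u**2+36ua+36u-132a**2+36a) + (-10u-2a-3)(-45c**2+38cu+163ca-15c+168u**2+36ua+36u-132a**2+36a); both groups contain (-45c**2+38cu+163ca-15c+168u**2+36ua+36u-132a**2+36a), so (6c-10u-2a-3) is a factor with cofactor -45c**2+38cu+163ca-15c+168u**2+36ua+36u-132a**2+36a.
The cofactor groups again: -45c**2+38cu+163ca-15c+168u**2+36ua+36u-132a**2+36a = -5c(9c+14u-11a+3) + (12u+12a)(9c+14u-11a+3); both groups contain (9c+14u-11a+3), giving -(5c-12u-12a)(9c+14u-11a+3).

-(9c+14u-11a+3)(5c-12u-12a)(6c-10u-2a-3)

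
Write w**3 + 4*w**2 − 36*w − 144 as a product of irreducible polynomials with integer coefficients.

Testing divisors of the constant over divisors of the leading coefficient, w = −6 is a root, giving the factor (w + 6) and quotient w**2 − 2*w − 24.
The remaining quadratic factors as (w + 4)(w − 6).

(w + 4)*(w + 6)*(w − 6)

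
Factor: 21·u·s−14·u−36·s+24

Group as (21·u·s−14·u) + (−36·s+24) = 7·u·(3·s−2) − 12·(3·s−2).
Both groups share the factor (3·s−2).

(3·s−2)·(7·u−12)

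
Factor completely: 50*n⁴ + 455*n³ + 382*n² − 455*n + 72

(2*n − 1)*(5*n + 9)*(5*n − 1)*(n + 8)

Among the possible rational roots, n = −8 is a root, so (n + 8) is a factor; dividing leaves 50*n³ + 55*n² − 58*n + 9.
Next, n = 1/2 is a root, so (2*n − 1) divides it; the quotient is 25*n² + 40*n − 9.
The remaining quadratic factors as (5*n + 9)(5*n − 1).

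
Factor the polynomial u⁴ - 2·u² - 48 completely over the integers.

Substitute w = u² to get a quadratic in w, then factor.
u² + 6 is irreducible over ℤ (always positive, so no real roots).
u² - 8 is irreducible over ℤ (8 is not a perfect square).

(u² + 6)·(u² - 8)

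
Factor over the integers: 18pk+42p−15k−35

Group as (18pk+42p) + (−15k−35) = 6p(3k+7) − 5(3k+7).
Both groups share the factor (3k+7).

(3k+7)(6p−5)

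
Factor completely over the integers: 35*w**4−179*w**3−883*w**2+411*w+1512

By the rational root theorem, w = 8 is a root, so (w−8) is a factor; dividing leaves 35*w**3+101*w**2−75*w−189.
Next, w = −3 is a root, so (w+3) divides it; the quotient is 35*w**2−4*w−63.
The remaining quadratic factors as (5*w−7)(7*w+9).

(5*w−7)*(7*w+9)*(w+3)*(w−8)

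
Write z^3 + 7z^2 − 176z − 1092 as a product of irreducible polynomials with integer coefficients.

By the rational root theorem, z = 13 is a root, so (z − 13) is a factor; dividing leaves z^2 + 20z + 84.
The remaining quadratic factors as (z + 6)(z + 14).

(z + 14)(z + 6)(z − 13)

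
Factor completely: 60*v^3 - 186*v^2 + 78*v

Pull out the common factor 6*v, then factor the remaining trinomial.

6*v*(2*v - 1)*(5*v - 13)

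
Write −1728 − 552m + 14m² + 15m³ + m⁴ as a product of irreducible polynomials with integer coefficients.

Trying the rational-root candidates, m = 6 is a root, so (m − 6) is a factor; dividing leaves m³ + 21m² + 140m + 288.
Continuing, m = −8 is a root, so (m + 8) is a factor; dividing leaves m² + 13m + 36.
The remaining quadratic factors as (m + 4)(m + 9).

(m + 4)(m + 8)(m + 9)(m − 6)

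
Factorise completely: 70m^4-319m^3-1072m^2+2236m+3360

(2m-5)(5m+14)(7m+8)(m-6)

Testing divisors of the constant over divisors of the leading coefficient, m = -8/7 is a root, so (7m+8) is a factor; dividing leaves 10m^3-57m^2-88m+420.
Next, m = -14/5 is a root, giving the factor (5m+14) and quotient 2m^2-17m+30.
The remaining quadratic factors as (2m-5)(m-6).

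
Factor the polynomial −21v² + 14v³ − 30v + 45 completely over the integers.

Group as (14v³ − 30v) + (−21v² + 45) = 2v(7v² − 15) − 3(7v² − 15).
Both groups share the factor (7v² − 15).

(2v − 3)(7v² − 15)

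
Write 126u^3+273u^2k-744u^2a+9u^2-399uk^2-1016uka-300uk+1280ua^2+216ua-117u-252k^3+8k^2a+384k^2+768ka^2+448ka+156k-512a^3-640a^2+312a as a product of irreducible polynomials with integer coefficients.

Group: 14u(9u^2+15uk-48ua+9u-36k^2-40ka-12k+64a^2-24a) + (7k-8a-13)(9u^2+15uk-48ua+9u-36k^2-40ka-12k+64a^2-24a); both groups contain (9u^2+15uk-48ua+9u-36k^2-40ka-12k+64a^2-24a), so (14u+7k-8a-13) is a factor with cofactor 9u^2+15uk-48ua+9u-36k^2-40ka-12k+64a^2-24a.
The cofactor groups again: 9u^2+15uk-48ua+9u-36k^2-40ka-12k+64a^2-24a = 3u(3u+9k-8a+3) + (-4k-8a)(3u+9k-8a+3); both groups contain (3u+9k-8a+3), giving (3u-4k-8a)(3u+9k-8a+3).

(14u+7k-8a-13)(3u+9k-8a+3)(3u-4k-8a)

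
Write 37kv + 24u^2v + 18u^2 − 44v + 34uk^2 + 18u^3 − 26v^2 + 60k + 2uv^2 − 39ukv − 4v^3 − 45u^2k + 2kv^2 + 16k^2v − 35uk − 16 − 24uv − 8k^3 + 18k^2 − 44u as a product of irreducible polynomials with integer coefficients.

Group: 2u(9u^2 − 18uk + 3uv − 9u + 8k^2 + 14k − 2v^2 − 9v − 4) + (−k + 2v + 4)(9u^2 − 18uk + 3uv − 9u + 8k^2 + 14k − 2v^2 − 9v − 4); both groups contain (9u^2 − 18uk + 3uv − 9u + 8k^2 + 14k − 2v^2 − 9v − 4), so (2u − k + 2v + 4) is a factor with cofactor 9u^2 − 18uk + 3uv − 9u + 8k^2 + 14k − 2v^2 − 9v − 4.
The cofactor groups again: 9u^2 − 18uk + 3uv − 9u + 8k^2 + 14k − 2v^2 − 9v − 4 = 3u(3u − 4k + 2v + 1) + (−2k − v − 4)(3u − 4k + 2v + 1); both groups contain (3u − 4k + 2v + 1), giving (3u − 2k − v − 4)(3u − 4k + 2v + 1).

(3u − 2k − v − 4)(3u − 4k + 2v + 1)(2u − k + 2v + 4)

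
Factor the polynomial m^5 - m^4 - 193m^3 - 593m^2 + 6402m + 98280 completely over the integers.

Testing divisors of the constant over divisors of the leading coefficient, m = -12 is a root, giving the factor (m + 12) and quotient m^4 - 13m^3 - 37m^2 - 149m + 8190.
Continuing, m = 13 is a root, giving the factor (m - 13) and quotient m^3 - 37m - 630.
Continuing, m = 10 is a root, giving the factor (m - 10) and quotient m^2 + 10m + 63.
The quadratic m^2 + 10m + 63 has discriminant -152 < 0 and is irreducible over ℤ.

(m + 12)(m - 10)(m - 13)(m^2 + 10m + 63)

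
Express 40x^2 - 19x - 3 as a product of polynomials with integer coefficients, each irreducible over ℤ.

Need a pair with product 40·(-3) = -120 and sum -19: that's 5 and -24.
Split the middle term: 40x^2 + 5x - 24x - 3 = 5x(8x + 1) - 3(8x + 1).

(5x - 3)(8x + 1)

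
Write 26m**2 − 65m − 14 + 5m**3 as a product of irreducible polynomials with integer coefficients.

Testing divisors of the constant over divisors of the leading coefficient, m = −7 is a root, giving the factor (m + 7) and quotient 5m**2 − 9m − 2.
The remaining quadratic factors as (5m + 1)(m − 2).

(5m + 1)(m + 7)(m − 2)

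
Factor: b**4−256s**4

Difference of squares twice: with A = b and B = 4s, A⁴ − B⁴ = (A² − B²)(A² + B²), and A² − B² factors again.

(b+4s)(b−4s)(b**2+16s**2)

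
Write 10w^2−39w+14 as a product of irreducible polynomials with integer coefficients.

(2w−7)(5w−2)

Need a pair with product 10·14 = 140 and sum −39: that's −35 and −4.
Split the middle term: 10w^2−35w − 4w+14 = 5w(2w−7) − 2(2w−7).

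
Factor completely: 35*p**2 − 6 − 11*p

Need a pair with product 35·(−6) = −210 and sum −11: that's 10 and −21.
Split the middle term: 35*p**2 + 10*p − 21*p − 6 = 5*p*(7*p + 2) − 3*(7*p + 2).

(5*p − 3)*(7*p + 2)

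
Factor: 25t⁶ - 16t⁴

t⁴(5t + 4)(5t - 4)

Every term has a factor of t⁴; factoring it out leaves 25t² - 16.
Recognize a difference of squares with the parts 5t and 4.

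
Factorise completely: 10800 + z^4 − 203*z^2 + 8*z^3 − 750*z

Testing divisors of the constant over divisors of the leading coefficient, z = −15 is a root, giving the factor (z + 15) and quotient z^3 − 7*z^2 − 98*z + 720.
Then z = −10 is a root, so (z + 10) is a factor; dividing leaves z^2 − 17*z + 72.
The remaining quadratic factors as (z − 9)(z − 8).

(z + 10)*(z + 15)*(z − 8)*(z − 9)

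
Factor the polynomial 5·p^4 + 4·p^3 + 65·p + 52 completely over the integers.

(5·p + 4)·(p^3 + 13)

Group as (5·p^4 + 65·p) + (4·p^3 + 52) = 5·p·(p^3 + 13) + 4·(p^3 + 13).
Both groups share the factor (p^3 + 13).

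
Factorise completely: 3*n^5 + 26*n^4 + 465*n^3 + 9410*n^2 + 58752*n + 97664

(3*n + 8)*(n + 7)*(n + 8)*(n^2 - 9*n + 218)

Testing divisors of the constant over divisors of the leading coefficient, n = -8 is a root, giving the factor (n + 8) and quotient 3*n^4 + 2*n^3 + 449*n^2 + 5818*n + 12208.
Next, n = -8/3 is a root, so (3*n + 8) is a factor; dividing leaves n^3 - 2*n^2 + 155*n + 1526.
Next, n = -7 is a root, so (n + 7) is a factor; dividing leaves n^2 - 9*n + 218.
The quadratic n^2 - 9*n + 218 has discriminant -791 < 0 and is irreducible over ℤ.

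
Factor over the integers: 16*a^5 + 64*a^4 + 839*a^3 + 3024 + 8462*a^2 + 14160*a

Testing divisors of the constant over divisors of the leading coefficient, a = -7/4 is a root, so (4*a + 7) divides it; the quotient is 4*a^4 + 9*a^3 + 194*a^2 + 1776*a + 432.
Then a = -1/4 is a root, giving the factor (4*a + 1) and quotient a^3 + 2*a^2 + 48*a + 432.
Continuing, a = -6 is a root, so (a + 6) is a factor; dividing leaves a^2 - 4*a + 72.
The quadratic a^2 - 4*a + 72 has discriminant -272 < 0 and is irreducible over ℤ.

(4*a + 1)*(4*a + 7)*(a + 6)*(a^2 - 4*a + 72)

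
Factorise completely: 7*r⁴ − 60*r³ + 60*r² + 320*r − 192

By the rational root theorem, r = 4/7 is a root, so (7*r − 4) is a factor; dividing leaves r³ − 8*r² + 4*r + 48.
Continuing, r = 4 is a root, giving the factor (r − 4) and quotient r² − 4*r − 12.
The remaining quadratic factors as (r − 6)(r + 2).

(7*r − 4)*(r + 2)*(r − 4)*(r − 6)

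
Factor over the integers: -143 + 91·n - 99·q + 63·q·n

Group as (63·q·n - 99·q) + (91·n - 143) = 9·q·(7·n - 11) + 13·(7·n - 11).
Both groups share the factor (7·n - 11).

(7·n - 11)·(9·q + 13)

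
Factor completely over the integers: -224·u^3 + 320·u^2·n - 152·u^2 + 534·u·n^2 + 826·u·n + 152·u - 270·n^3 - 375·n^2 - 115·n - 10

-(14·u - 6·n - 1)·(4·u - 9·n - 2)·(4·u + 5·n + 5)

Group: 14·u·(-16·u^2 + 16·u·n - 12·u + 45·n^2 + 55·n + 10) + (-6·n - 1)·(-16·u^2 + 16·u·n - 12·u + 45·n^2 + 55·n + 10); both groups contain (-16·u^2 + 16·u·n - 12·u + 45·n^2 + 55·n + 10), so (14·u - 6·n - 1) is a factor with cofactor -16·u^2 + 16·u·n - 12·u + 45·n^2 + 55·n + 10.
The cofactor groups again: -16·u^2 + 16·u·n - 12·u + 45·n^2 + 55·n + 10 = -4·u·(4·u + 5·n + 5) + (9·n + 2)·(4·u + 5·n + 5); both groups contain (4·u + 5·n + 5), giving -(4·u - 9·n - 2)·(4·u + 5·n + 5).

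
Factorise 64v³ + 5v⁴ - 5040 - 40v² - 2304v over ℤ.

By the rational root theorem, v = -6 is a root, giving the factor (v + 6) and quotient 5v³ + 34v² - 244v - 840.
Next, v = -14/5 is a root, so (5v + 14) is a factor; dividing leaves v² + 4v - 60.
The remaining quadratic factors as (v + 10)(v - 6).

(5v + 14)(v + 10)(v + 6)(v - 6)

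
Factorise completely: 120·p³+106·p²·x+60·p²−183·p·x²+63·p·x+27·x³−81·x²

Group: 4·p·(30·p²+49·p·x+15·p−9·x²+27·x) − 3·x·(30·p²+49·p·x+15·p−9·x²+27·x); both groups contain (30·p²+49·p·x+15·p−9·x²+27·x), so (4·p−3·x) is a factor with cofactor 30·p²+49·p·x+15·p−9·x²+27·x.
The cofactor groups again: 30·p²+49·p·x+15·p−9·x²+27·x = 5·p·(6·p−x+3) + 9·x·(6·p−x+3); both groups contain (6·p−x+3), giving (5·p+9·x)·(6·p−x+3).

(4·p−3·x)·(5·p+9·x)·(6·p−x+3)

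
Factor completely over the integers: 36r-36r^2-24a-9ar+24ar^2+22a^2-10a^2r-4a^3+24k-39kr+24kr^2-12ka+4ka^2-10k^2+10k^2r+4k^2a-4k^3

-(2k-2a+3r)(k-a-4r+4)(2k+2a-3)

Group: 2k(-2k^2+8kr-5k+2a^2+8ar-11a-12r+12) + (-2a+3r)(-2k^2+8kr-5k+2a^2+8ar-11a-12r+12); both groups contain (-2k^2+8kr-5k+2a^2+8ar-11a-12r+12), so (2k-2a+3r) is a factor with cofactor -2k^2+8kr-5k+2a^2+8ar-11a-12r+12.
The cofactor groups again: -2k^2+8kr-5k+2a^2+8ar-11a-12r+12 = -k(2k+2a-3) + (a+4r-4)(2k+2a-3); both groups contain (2k+2a-3), giving -(k-a-4r+4)(2k+2a-3).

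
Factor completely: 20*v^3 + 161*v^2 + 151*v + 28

By the rational root theorem, v = -4/5 is a root, so (5*v + 4) divides it; the quotient is 4*v^2 + 29*v + 7.
The remaining quadratic factors as (v + 7)(4*v + 1).

(4*v + 1)*(5*v + 4)*(v + 7)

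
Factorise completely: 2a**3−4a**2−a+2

Group as (2a**3−a) + (−4a**2+2) = a(2a**2−1) − 2(2a**2−1).
Both groups share the factor (2a**2−1).

(a−2)(2a**2−1)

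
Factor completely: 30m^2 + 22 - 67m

Need a pair with product 30·22 = 660 and sum -67: that's -12 and -55.
Split the middle term: 30m^2 - 12m - 55m + 22 = 6m(5m - 2) - 11(5m - 2).

(5m - 2)(6m - 11)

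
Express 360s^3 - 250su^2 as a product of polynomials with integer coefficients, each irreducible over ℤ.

10s(6s + 5u)(6s - 5u)

Factor out 10s, leaving 36s^2 - 25u^2, which is a difference of two squares.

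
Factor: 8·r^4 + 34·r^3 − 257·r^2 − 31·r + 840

(2·r − 5)·(4·r + 7)·(r + 8)·(r − 3)

Testing divisors of the constant over divisors of the leading coefficient, r = 5/2 is a root, giving the factor (2·r − 5) and quotient 4·r^3 + 27·r^2 − 61·r − 168.
Next, r = 3 is a root, giving the factor (r − 3) and quotient 4·r^2 + 39·r + 56.
The remaining quadratic factors as (r + 8)(4·r + 7).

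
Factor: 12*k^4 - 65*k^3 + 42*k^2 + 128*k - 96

Testing divisors of the constant over divisors of the leading coefficient, k = -4/3 is a root, giving the factor (3*k + 4) and quotient 4*k^3 - 27*k^2 + 50*k - 24.
Then k = 4 is a root, so (k - 4) divides it; the quotient is 4*k^2 - 11*k + 6.
The remaining quadratic factors as (4*k - 3)(k - 2).

(3*k + 4)*(4*k - 3)*(k - 2)*(k - 4)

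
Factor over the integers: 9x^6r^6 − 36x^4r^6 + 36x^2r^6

Factor out 9x^2r^6 first: what remains is x^4 − 4x^2 + 4.
Recognize a perfect-square trinomial with the parts 2 and x^2.

9r^6x^2(x^2 − 2)^2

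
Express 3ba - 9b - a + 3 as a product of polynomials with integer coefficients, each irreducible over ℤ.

Group as (3ba - 9b) + (-a + 3) = 3b(a - 3) - (a - 3).
Both groups share the factor (a - 3).

(3b - 1)(a - 3)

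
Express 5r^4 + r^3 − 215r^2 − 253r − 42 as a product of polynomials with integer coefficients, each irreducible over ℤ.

Among the possible rational roots, r = −6 is a root, so (r + 6) is a factor; dividing leaves 5r^3 − 29r^2 − 41r − 7.
Continuing, r = −1 is a root, so (r + 1) divides it; the quotient is 5r^2 − 34r − 7.
The remaining quadratic factors as (5r + 1)(r − 7).

(5r + 1)(r + 1)(r + 6)(r − 7)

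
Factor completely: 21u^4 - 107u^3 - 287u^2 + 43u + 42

By the rational root theorem, u = 3/7 is a root, so (7u - 3) divides it; the quotient is 3u^3 - 14u^2 - 47u - 14.
Then u = -2 is a root, so (u + 2) is a factor; dividing leaves 3u^2 - 20u - 7.
The remaining quadratic factors as (u - 7)(3u + 1).

(3u + 1)(7u - 3)(u + 2)(u - 7)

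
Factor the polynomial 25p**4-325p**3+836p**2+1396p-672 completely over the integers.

By the rational root theorem, p = 2/5 is a root, so (5p-2) divides it; the quotient is 5p**3-63p**2+142p+336.
Next, p = 8 is a root, giving the factor (p-8) and quotient 5p**2-23p-42.
The remaining quadratic factors as (5p+7)(p-6).

(5p+7)(5p-2)(p-6)(p-8)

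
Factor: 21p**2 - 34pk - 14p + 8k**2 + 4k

Group: 7p(3p - 4k - 2) - 2k(3p - 4k - 2); both groups contain (3p - 4k - 2).

(7p - 2k)(3p - 4k - 2)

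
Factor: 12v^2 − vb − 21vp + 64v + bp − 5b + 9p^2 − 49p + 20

(12v − b − 9p + 4)(v − p + 5)

Group: v(12v − b − 9p + 4) + (−p + 5)(12v − b − 9p + 4); both groups contain (12v − b − 9p + 4).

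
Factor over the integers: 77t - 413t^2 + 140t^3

Pull out the common factor 7t, then factor the remaining trinomial.

7t(4t - 11)(5t - 1)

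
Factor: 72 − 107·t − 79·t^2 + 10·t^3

By the rational root theorem, t = −8/5 is a root, so (5·t + 8) divides it; the quotient is 2·t^2 − 19·t + 9.
The remaining quadratic factors as (2·t − 1)(t − 9).

(2·t − 1)·(5·t + 8)·(t − 9)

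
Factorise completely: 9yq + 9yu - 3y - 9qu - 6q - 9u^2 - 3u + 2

Group: 3y(3q + 3u - 1) + (-3u - 2)(3q + 3u - 1); both groups contain (3q + 3u - 1).

(3y - 3u - 2)(3q + 3u - 1)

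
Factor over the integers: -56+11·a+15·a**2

Need a pair with product 15·(-56) = -840 and sum 11: that's -24 and 35.
Split the middle term: 15·a**2-24·a + 35·a-56 = 3·a·(5·a-8) + 7·(5·a-8).

(3·a+7)·(5·a-8)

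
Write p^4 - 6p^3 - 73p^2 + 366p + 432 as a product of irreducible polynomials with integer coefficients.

(p + 1)(p + 8)(p - 6)(p - 9)

Among the possible rational roots, p = -1 is a root, so (p + 1) is a factor; dividing leaves p^3 - 7p^2 - 66p + 432.
Continuing, p = 6 is a root, so (p - 6) divides it; the quotient is p^2 - p - 72.
The remaining quadratic factors as (p + 8)(p - 9).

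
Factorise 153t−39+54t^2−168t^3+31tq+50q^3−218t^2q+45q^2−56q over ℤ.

Group: t(−168t^2−50tq−114t+50q^2+95q+39) + (q−1)(−168t^2−50tq−114t+50q^2+95q+39); both groups contain (−168t^2−50tq−114t+50q^2+95q+39), so (t+q−1) is a factor with cofactor −168t^2−50tq−114t+50q^2+95q+39.
The cofactor groups again: −168t^2−50tq−114t+50q^2+95q+39 = −12t(14t+10q+13) + (5q+3)(14t+10q+13); both groups contain (14t+10q+13), giving −(12t−5q−3)(14t+10q+13).

−(12t−5q−3)(14t+10q+13)(t+q−1)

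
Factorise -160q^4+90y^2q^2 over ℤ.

Every term has a factor of 10q^2. Then 9y^2-16q^2 = (3y)² − (4q)².

10q^2(3y-4q)(3y+4q)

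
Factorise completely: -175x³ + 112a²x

7x(4a + 5x)(4a - 5x)

Pull out the common factor 7x; 16a² - 25x² is a difference of squares.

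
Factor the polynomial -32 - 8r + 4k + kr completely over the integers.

Group as (kr + 4k) + (-8r - 32) = k(r + 4) - 8(r + 4).
Both groups share the factor (r + 4).

(k - 8)(r + 4)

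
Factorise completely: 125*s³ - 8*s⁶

-s³*(2*s - 5)*(4*s² + 10*s + 25)

Factor out s³ first: what remains is -8*s³ + 125.
Recognize a difference of cubes with the parts 5 and 2*s.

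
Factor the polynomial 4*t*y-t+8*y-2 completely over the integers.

Group as (4*t*y-t) + (8*y-2) = t*(4*y-1) + 2*(4*y-1).
Both groups share the factor (4*y-1).

(4*y-1)*(t+2)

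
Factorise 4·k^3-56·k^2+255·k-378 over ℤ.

(2·k-7)·(2·k-9)·(k-6)

Testing divisors of the constant over divisors of the leading coefficient, k = 6 is a root, so (k-6) is a factor; dividing leaves 4·k^2-32·k+63.
The remaining quadratic factors as (2·k-9)(2·k-7).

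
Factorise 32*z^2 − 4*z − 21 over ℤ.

Need a pair with product 32·(−21) = −672 and sum −4: that's −28 and 24.
Split the middle term: 32*z^2 − 28*z + 24*z − 21 = 4*z*(8*z − 7) + 3*(8*z − 7).

(4*z + 3)*(8*z − 7)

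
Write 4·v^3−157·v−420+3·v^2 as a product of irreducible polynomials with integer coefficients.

Testing divisors of the constant over divisors of the leading coefficient, v = −15/4 is a root, so (4·v+15) divides it; the quotient is v^2−3·v−28.
The remaining quadratic factors as (v−7)(v+4).

(4·v+15)·(v+4)·(v−7)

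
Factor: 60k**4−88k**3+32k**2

Pull out the common factor 4k**2, then factor the remaining trinomial.

4k**2(3k−2)(5k−4)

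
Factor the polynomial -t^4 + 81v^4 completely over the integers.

(3v)⁴ − (t)⁴ = ((3v)² − (t)²)((3v)² + (t)²); the first factor splits again, the second (9v^2 + t^2) is irreducible.

(3v - t)(3v + t)(9v^2 + t^2)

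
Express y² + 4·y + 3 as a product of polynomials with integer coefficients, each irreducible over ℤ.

Two integers with product 3 and sum 4 are 1 and 3.

(y + 1)·(y + 3)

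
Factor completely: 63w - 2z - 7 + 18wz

(2z + 7)(9w - 1)

Group as (18wz + 63w) + (-2z - 7) = 9w(2z + 7) - (2z + 7).
Both groups share the factor (2z + 7).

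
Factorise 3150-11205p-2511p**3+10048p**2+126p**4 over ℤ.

Trying the rational-root candidates, p = 3/7 is a root, giving the factor (7p-3) and quotient 18p**3-351p**2+1285p-1050.
Next, p = 15 is a root, so (p-15) is a factor; dividing leaves 18p**2-81p+70.
The remaining quadratic factors as (3p-10)(6p-7).

(3p-10)(6p-7)(7p-3)(p-15)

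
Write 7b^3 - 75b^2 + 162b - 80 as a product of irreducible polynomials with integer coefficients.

(7b - 5)(b - 2)(b - 8)

Trying the rational-root candidates, b = 8 is a root, giving the factor (b - 8) and quotient 7b^2 - 19b + 10.
The remaining quadratic factors as (b - 2)(7b - 5).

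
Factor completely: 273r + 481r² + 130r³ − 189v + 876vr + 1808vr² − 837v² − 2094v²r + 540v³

(4v − 10r − 7)(9v − 13r)(15v + r + 3)

Group: 9v(60v² − 146vr − 93v − 10r² − 37r − 21) − 13r(60v² − 146vr − 93v − 10r² − 37r − 21); both groups contain (60v² − 146vr − 93v − 10r² − 37r − 21), so (9v − 13r) is a factor with cofactor 60v² − 146vr − 93v − 10r² − 37r − 21.
The cofactor groups again: 60v² − 146vr − 93v − 10r² − 37r − 21 = 15v(4v − 10r − 7) + (r + 3)(4v − 10r − 7); both groups contain (4v − 10r − 7), giving (15v + r + 3)(4v − 10r − 7).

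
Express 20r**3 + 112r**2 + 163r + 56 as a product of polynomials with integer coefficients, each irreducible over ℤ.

(2r + 1)(2r + 7)(5r + 8)

Among the possible rational roots, r = -8/5 is a root, giving the factor (5r + 8) and quotient 4r**2 + 16r + 7.
The remaining quadratic factors as (2r + 7)(2r + 1).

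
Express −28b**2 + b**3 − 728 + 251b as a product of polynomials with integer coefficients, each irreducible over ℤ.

(b − 13)(b − 7)(b − 8)

Among the possible rational roots, b = 7 is a root, giving the factor (b − 7) and quotient b**2 − 21b + 104.
The remaining quadratic factors as (b − 8)(b − 13).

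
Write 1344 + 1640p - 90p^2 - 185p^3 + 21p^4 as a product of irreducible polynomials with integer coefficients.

(3p + 7)(7p + 6)(p - 4)(p - 8)

By the rational root theorem, p = 4 is a root, so (p - 4) divides it; the quotient is 21p^3 - 101p^2 - 494p - 336.
Then p = -7/3 is a root, giving the factor (3p + 7) and quotient 7p^2 - 50p - 48.
The remaining quadratic factors as (p - 8)(7p + 6).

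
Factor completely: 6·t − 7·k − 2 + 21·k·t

(3·t − 1)·(7·k + 2)

Group as (21·k·t − 7·k) + (6·t − 2) = 7·k·(3·t − 1) + 2·(3·t − 1).
Both groups share the factor (3·t − 1).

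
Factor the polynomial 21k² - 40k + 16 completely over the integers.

Need a pair with product 21·16 = 336 and sum -40: that's -12 and -28.
Split the middle term: 21k² - 12k - 28k + 16 = 3k(7k - 4) - 4(7k - 4).

(3k - 4)(7k - 4)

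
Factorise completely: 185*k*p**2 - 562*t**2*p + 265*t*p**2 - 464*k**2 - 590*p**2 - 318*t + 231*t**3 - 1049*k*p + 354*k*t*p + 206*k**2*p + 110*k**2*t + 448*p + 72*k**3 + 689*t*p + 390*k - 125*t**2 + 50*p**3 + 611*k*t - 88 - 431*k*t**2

(2*k + 7*t + p - 11)*(4*k - 3*t + 5*p - 2)*(9*k - 11*t + 10*p - 4)

Group: 2*k*(36*k**2 - 71*k*t + 85*k*p - 34*k + 33*t**2 - 85*t*p + 34*t + 50*p**2 - 40*p + 8) + (7*t + p - 11)*(36*k**2 - 71*k*t + 85*k*p - 34*k + 33*t**2 - 85*t*p + 34*t + 50*p**2 - 40*p + 8); both groups contain (36*k**2 - 71*k*t + 85*k*p - 34*k + 33*t**2 - 85*t*p + 34*t + 50*p**2 - 40*p + 8), so (2*k + 7*t + p - 11) is a factor with cofactor 36*k**2 - 71*k*t + 85*k*p - 34*k + 33*t**2 - 85*t*p + 34*t + 50*p**2 - 40*p + 8.
The cofactor groups again: 36*k**2 - 71*k*t + 85*k*p - 34*k + 33*t**2 - 85*t*p + 34*t + 50*p**2 - 40*p + 8 = 9*k*(4*k - 3*t + 5*p - 2) + (-11*t + 10*p - 4)*(4*k - 3*t + 5*p - 2); both groups contain (4*k - 3*t + 5*p - 2), giving (9*k - 11*t + 10*p - 4)*(4*k - 3*t + 5*p - 2).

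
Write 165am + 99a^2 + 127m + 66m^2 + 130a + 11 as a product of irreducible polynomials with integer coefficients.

(11a + 11m + 1)(9a + 6m + 11)

Group: 11a(9a + 6m + 11) + (11m + 1)(9a + 6m + 11); both groups contain (9a + 6m + 11).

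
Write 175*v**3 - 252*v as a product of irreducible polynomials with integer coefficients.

7*v*(5*v + 6)*(5*v - 6)

Pull out the common factor 7*v; 25*v**2 - 36 is a difference of squares.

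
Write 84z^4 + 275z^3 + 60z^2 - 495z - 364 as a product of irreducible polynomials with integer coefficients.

Trying the rational-root candidates, z = 4/3 is a root, so (3z - 4) is a factor; dividing leaves 28z^3 + 129z^2 + 192z + 91.
Next, z = -13/7 is a root, so (7z + 13) divides it; the quotient is 4z^2 + 11z + 7.
The remaining quadratic factors as (z + 1)(4z + 7).

(3z - 4)(4z + 7)(7z + 13)(z + 1)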